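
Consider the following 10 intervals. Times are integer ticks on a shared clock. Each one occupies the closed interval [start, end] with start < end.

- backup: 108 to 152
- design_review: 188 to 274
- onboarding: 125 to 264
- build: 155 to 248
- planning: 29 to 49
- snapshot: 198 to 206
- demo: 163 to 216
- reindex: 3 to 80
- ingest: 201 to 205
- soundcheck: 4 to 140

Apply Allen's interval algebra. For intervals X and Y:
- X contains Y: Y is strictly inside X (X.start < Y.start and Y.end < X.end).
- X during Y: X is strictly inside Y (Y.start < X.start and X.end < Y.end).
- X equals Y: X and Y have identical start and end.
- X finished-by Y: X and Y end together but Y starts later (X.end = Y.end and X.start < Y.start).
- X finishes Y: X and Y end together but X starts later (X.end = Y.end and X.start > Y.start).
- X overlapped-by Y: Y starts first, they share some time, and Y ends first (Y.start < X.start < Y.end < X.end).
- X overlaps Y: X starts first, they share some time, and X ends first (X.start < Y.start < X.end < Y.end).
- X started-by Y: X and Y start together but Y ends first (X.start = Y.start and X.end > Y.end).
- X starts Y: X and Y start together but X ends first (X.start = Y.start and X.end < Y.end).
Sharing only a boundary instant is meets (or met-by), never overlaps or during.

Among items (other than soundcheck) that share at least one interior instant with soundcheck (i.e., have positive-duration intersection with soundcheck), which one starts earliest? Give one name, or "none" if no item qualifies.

Target soundcheck = [4, 140].
backup [108, 152] → overlapped-by → candidate.
build [155, 248] → after → excluded.
demo [163, 216] → after → excluded.
design_review [188, 274] → after → excluded.
ingest [201, 205] → after → excluded.
onboarding [125, 264] → overlapped-by → candidate.
planning [29, 49] → during → candidate.
reindex [3, 80] → overlaps → candidate.
snapshot [198, 206] → after → excluded.
Among candidates, earliest start is 3 → reindex.

reindex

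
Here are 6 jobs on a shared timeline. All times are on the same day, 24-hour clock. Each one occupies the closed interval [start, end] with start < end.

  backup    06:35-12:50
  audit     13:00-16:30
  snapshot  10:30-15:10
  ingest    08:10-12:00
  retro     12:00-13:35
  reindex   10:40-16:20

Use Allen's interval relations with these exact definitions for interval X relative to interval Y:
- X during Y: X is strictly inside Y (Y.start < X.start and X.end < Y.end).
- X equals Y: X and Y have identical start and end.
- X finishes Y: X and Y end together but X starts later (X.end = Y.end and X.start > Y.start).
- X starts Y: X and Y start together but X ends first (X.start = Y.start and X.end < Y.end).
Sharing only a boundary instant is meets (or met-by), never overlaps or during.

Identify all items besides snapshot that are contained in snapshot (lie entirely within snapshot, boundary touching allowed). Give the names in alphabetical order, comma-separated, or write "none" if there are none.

retro

Target snapshot = [10:30, 15:10].
audit [13:00, 16:30] → overlapped-by → no.
backup [06:35, 12:50] → overlaps → no.
ingest [08:10, 12:00] → overlaps → no.
reindex [10:40, 16:20] → overlapped-by → no.
retro [12:00, 13:35] → during → yes.
Result: retro.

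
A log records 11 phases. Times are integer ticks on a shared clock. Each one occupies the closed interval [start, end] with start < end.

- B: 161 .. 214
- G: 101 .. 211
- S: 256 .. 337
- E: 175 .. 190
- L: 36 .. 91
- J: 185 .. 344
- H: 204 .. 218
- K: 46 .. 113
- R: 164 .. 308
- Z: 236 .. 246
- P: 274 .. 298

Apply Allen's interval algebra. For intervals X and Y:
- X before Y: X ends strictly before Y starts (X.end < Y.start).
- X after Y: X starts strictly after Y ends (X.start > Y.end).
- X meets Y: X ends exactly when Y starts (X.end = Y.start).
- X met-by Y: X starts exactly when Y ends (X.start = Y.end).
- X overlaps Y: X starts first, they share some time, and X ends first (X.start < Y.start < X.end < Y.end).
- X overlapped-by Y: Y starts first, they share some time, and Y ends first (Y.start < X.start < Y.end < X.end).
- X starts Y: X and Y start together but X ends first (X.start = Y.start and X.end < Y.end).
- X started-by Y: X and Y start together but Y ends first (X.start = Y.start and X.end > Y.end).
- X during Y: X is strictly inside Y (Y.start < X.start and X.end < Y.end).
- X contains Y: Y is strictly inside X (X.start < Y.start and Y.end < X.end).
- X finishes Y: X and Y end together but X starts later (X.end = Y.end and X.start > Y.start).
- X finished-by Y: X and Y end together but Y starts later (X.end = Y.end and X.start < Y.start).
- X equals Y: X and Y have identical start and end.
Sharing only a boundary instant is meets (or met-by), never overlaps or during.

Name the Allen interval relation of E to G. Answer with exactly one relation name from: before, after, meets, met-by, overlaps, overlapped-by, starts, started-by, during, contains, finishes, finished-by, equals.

E = [175, 190]; G = [101, 211].
Compare endpoints: E.start > G.start, E.start < G.end, E.end > G.start, E.end < G.end.
That pattern is 'during'.

during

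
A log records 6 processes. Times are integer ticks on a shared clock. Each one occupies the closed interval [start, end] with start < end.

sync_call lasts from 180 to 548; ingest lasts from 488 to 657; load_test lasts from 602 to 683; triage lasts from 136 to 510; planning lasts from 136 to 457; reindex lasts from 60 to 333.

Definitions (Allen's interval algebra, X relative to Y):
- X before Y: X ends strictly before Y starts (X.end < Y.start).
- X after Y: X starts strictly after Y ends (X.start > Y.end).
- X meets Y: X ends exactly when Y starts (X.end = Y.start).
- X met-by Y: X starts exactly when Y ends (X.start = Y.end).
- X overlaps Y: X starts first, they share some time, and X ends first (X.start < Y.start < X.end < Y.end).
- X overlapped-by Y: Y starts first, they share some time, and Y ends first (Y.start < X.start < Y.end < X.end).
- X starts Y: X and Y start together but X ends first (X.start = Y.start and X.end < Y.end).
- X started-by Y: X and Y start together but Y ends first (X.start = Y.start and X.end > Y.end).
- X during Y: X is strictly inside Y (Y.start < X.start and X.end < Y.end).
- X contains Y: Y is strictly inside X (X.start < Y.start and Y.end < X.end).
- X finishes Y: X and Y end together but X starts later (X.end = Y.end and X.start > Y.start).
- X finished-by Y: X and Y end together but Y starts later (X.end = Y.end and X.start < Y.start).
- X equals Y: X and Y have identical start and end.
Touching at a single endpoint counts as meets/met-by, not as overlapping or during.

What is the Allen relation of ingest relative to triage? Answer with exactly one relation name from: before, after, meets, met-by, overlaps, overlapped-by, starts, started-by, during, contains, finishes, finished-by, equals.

overlapped-by

ingest = [488, 657]; triage = [136, 510].
Compare endpoints: ingest.start > triage.start, ingest.start < triage.end, ingest.end > triage.start, ingest.end > triage.end.
That pattern is 'overlapped-by'.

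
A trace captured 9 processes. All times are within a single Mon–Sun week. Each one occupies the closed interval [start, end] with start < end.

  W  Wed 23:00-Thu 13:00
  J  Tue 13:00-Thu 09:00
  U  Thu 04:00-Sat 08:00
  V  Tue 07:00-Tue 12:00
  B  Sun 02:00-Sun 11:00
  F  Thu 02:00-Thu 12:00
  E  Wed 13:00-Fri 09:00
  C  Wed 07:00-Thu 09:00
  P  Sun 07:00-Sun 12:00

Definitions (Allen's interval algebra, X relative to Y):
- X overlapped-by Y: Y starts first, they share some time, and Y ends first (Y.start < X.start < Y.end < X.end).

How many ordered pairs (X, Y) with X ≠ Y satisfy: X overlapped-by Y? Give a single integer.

Checking all 72 ordered pairs for relation 'overlapped-by'; matching pairs in alphabetical order:
(E, C): E overlapped-by C ✓
(E, J): E overlapped-by J ✓
(F, C): F overlapped-by C ✓
(F, J): F overlapped-by J ✓
(P, B): P overlapped-by B ✓
(U, C): U overlapped-by C ✓
(U, E): U overlapped-by E ✓
(U, F): U overlapped-by F ✓
(U, J): U overlapped-by J ✓
(U, W): U overlapped-by W ✓
(W, C): W overlapped-by C ✓
(W, J): W overlapped-by J ✓
Count: 12.

12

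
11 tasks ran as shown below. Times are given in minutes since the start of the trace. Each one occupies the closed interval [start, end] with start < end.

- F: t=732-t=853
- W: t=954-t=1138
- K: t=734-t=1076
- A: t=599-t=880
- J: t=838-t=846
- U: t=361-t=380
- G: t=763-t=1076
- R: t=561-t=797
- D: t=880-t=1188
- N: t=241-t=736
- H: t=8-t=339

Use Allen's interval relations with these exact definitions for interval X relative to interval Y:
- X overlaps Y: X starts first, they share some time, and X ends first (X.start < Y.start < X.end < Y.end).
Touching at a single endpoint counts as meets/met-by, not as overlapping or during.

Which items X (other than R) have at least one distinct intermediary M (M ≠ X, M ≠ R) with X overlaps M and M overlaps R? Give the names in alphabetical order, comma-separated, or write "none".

H

Target R = [t=561, t=797].
Intermediaries M with M overlaps R: N.
Via N — items with X overlaps N: H.
Union: H.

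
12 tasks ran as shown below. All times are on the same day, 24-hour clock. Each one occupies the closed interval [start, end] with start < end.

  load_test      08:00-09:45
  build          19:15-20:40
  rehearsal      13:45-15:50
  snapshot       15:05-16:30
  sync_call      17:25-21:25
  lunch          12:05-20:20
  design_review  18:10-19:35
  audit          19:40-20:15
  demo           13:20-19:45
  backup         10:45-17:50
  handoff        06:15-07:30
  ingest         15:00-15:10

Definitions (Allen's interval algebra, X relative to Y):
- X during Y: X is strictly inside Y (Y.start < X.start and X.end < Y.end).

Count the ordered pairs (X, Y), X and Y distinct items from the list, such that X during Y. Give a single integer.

Checking all 132 ordered pairs for relation 'during'; matching pairs in alphabetical order:
(audit, build): audit during build ✓
(audit, lunch): audit during lunch ✓
(audit, sync_call): audit during sync_call ✓
(build, sync_call): build during sync_call ✓
(demo, lunch): demo during lunch ✓
(design_review, demo): design_review during demo ✓
(design_review, lunch): design_review during lunch ✓
(design_review, sync_call): design_review during sync_call ✓
(ingest, backup): ingest during backup ✓
(ingest, demo): ingest during demo ✓
(ingest, lunch): ingest during lunch ✓
(ingest, rehearsal): ingest during rehearsal ✓
(rehearsal, backup): rehearsal during backup ✓
(rehearsal, demo): rehearsal during demo ✓
(rehearsal, lunch): rehearsal during lunch ✓
(snapshot, backup): snapshot during backup ✓
(snapshot, demo): snapshot during demo ✓
(snapshot, lunch): snapshot during lunch ✓
Count: 18.

18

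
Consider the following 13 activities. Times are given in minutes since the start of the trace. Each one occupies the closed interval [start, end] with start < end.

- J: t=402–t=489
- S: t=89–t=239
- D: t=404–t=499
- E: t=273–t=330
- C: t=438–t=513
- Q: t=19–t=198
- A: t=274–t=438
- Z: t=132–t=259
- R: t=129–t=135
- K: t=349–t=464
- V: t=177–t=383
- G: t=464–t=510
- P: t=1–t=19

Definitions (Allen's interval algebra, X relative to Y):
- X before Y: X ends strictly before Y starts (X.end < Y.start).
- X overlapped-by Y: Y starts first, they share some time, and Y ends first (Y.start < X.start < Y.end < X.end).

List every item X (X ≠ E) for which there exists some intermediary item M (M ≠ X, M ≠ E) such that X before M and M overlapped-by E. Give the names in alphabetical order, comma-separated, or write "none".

Target E = [t=273, t=330].
Intermediaries M with M overlapped-by E: A.
Via A — items with X before A: P, Q, R, S, Z.
Union: P, Q, R, S, Z.

P, Q, R, S, Z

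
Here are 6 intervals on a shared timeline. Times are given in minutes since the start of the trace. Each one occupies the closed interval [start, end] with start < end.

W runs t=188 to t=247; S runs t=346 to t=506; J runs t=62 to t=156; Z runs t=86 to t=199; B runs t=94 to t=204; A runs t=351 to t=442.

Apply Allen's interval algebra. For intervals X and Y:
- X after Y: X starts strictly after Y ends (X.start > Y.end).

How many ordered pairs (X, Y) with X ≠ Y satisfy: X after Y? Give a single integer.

Checking all 30 ordered pairs for relation 'after'; matching pairs in alphabetical order:
(A, B): A after B ✓
(A, J): A after J ✓
(A, W): A after W ✓
(A, Z): A after Z ✓
(S, B): S after B ✓
(S, J): S after J ✓
(S, W): S after W ✓
(S, Z): S after Z ✓
(W, J): W after J ✓
Count: 9.

9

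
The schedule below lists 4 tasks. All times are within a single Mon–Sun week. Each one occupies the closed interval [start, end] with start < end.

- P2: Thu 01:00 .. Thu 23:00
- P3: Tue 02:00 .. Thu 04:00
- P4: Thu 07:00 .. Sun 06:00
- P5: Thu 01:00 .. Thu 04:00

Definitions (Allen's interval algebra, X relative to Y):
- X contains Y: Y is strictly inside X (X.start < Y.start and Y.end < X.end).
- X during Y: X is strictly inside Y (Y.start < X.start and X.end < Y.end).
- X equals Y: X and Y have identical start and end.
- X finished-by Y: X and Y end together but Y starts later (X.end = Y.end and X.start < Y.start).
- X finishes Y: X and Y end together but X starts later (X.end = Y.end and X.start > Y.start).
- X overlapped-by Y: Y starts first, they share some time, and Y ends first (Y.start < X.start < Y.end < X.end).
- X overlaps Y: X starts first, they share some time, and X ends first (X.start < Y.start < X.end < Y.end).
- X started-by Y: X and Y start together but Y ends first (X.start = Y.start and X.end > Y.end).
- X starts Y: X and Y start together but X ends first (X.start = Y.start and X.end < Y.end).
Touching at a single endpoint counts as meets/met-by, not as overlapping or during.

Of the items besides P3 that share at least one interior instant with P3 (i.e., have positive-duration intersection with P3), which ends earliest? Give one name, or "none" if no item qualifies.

P5

Target P3 = [Tue 02:00, Thu 04:00].
P2 [Thu 01:00, Thu 23:00] → overlapped-by → candidate.
P4 [Thu 07:00, Sun 06:00] → after → excluded.
P5 [Thu 01:00, Thu 04:00] → finishes → candidate.
Among candidates, earliest end is Thu 04:00 → P5.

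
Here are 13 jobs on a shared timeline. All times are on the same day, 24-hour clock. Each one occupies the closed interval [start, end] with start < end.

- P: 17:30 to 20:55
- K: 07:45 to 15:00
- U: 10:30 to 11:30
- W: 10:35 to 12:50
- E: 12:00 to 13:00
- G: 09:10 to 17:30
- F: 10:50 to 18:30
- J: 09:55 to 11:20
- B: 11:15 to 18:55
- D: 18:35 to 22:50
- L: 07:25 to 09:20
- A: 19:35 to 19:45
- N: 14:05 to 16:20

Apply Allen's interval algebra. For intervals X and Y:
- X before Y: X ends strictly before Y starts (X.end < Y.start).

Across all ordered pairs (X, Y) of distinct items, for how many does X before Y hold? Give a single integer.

Checking all 156 ordered pairs for relation 'before'; matching pairs in alphabetical order:
(B, A): B before A ✓
(E, A): E before A ✓
(E, D): E before D ✓
(E, N): E before N ✓
(E, P): E before P ✓
(F, A): F before A ✓
(F, D): F before D ✓
(G, A): G before A ✓
(G, D): G before D ✓
(J, A): J before A ✓
(J, D): J before D ✓
(J, E): J before E ✓
(J, N): J before N ✓
(J, P): J before P ✓
(K, A): K before A ✓
(K, D): K before D ✓
(K, P): K before P ✓
(L, A): L before A ✓
(L, B): L before B ✓
(L, D): L before D ✓
(L, E): L before E ✓
(L, F): L before F ✓
(L, J): L before J ✓
(L, N): L before N ✓
... plus 15 further pairs not listed.
Count: 39.

39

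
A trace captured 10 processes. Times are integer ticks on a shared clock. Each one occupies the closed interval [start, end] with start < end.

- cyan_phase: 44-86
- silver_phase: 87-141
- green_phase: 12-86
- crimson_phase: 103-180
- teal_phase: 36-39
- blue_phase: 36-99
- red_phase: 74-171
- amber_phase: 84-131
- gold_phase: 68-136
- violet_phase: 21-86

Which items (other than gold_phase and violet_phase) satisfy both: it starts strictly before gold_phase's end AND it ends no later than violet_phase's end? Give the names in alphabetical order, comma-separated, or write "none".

cyan_phase, green_phase, teal_phase

Conditions: its start is strictly before gold_phase's end (X.start < 136) AND its end is no later than violet_phase's end (X.end <= 86).
amber_phase: start 84 < 136? ✓; end 131 <= 86? ✗ → no.
blue_phase: start 36 < 136? ✓; end 99 <= 86? ✗ → no.
crimson_phase: start 103 < 136? ✓; end 180 <= 86? ✗ → no.
cyan_phase: start 44 < 136? ✓; end 86 <= 86? ✓ → yes.
green_phase: start 12 < 136? ✓; end 86 <= 86? ✓ → yes.
red_phase: start 74 < 136? ✓; end 171 <= 86? ✗ → no.
silver_phase: start 87 < 136? ✓; end 141 <= 86? ✗ → no.
teal_phase: start 36 < 136? ✓; end 39 <= 86? ✓ → yes.
Result: cyan_phase, green_phase, teal_phase.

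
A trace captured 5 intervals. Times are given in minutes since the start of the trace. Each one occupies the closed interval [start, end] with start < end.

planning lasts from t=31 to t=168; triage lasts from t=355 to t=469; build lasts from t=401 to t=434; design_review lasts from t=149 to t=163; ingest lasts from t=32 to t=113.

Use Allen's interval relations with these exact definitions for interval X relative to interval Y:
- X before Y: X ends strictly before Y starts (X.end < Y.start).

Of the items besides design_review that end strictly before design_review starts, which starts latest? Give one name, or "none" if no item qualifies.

ingest

Target design_review = [t=149, t=163].
build [t=401, t=434] → after → excluded.
ingest [t=32, t=113] → before → candidate.
planning [t=31, t=168] → contains → excluded.
triage [t=355, t=469] → after → excluded.
Among candidates, latest start is t=32 → ingest.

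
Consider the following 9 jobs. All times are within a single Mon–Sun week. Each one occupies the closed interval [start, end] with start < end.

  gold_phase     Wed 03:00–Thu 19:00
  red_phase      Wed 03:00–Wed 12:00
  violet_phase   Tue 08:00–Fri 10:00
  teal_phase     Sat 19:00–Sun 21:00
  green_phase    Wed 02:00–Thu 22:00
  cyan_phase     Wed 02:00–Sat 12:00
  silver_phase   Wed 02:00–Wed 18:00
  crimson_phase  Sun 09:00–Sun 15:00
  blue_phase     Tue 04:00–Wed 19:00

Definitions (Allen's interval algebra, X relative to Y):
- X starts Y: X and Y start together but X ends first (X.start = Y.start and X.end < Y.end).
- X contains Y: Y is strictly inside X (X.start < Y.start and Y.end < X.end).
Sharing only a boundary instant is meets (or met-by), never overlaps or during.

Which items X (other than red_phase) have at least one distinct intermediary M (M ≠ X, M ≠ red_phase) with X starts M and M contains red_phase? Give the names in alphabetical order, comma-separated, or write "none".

green_phase, silver_phase

Target red_phase = [Wed 03:00, Wed 12:00].
Intermediaries M with M contains red_phase: blue_phase, cyan_phase, green_phase, silver_phase, violet_phase.
Via blue_phase — items with X starts blue_phase: none.
Via cyan_phase — items with X starts cyan_phase: green_phase, silver_phase.
Via green_phase — items with X starts green_phase: silver_phase.
Via silver_phase — items with X starts silver_phase: none.
Via violet_phase — items with X starts violet_phase: none.
Union: green_phase, silver_phase.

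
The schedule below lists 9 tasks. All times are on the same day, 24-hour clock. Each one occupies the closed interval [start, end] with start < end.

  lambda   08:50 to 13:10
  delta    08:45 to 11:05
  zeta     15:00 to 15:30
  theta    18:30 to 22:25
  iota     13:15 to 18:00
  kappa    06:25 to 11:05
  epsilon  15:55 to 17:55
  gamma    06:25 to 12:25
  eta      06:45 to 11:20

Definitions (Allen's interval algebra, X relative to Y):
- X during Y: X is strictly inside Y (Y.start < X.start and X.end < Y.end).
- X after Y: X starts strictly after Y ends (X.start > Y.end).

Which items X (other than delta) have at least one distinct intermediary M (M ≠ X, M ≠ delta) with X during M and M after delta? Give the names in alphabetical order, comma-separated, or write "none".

epsilon, zeta

Target delta = [08:45, 11:05].
Intermediaries M with M after delta: epsilon, iota, theta, zeta.
Via epsilon — items with X during epsilon: none.
Via iota — items with X during iota: epsilon, zeta.
Via theta — items with X during theta: none.
Via zeta — items with X during zeta: none.
Union: epsilon, zeta.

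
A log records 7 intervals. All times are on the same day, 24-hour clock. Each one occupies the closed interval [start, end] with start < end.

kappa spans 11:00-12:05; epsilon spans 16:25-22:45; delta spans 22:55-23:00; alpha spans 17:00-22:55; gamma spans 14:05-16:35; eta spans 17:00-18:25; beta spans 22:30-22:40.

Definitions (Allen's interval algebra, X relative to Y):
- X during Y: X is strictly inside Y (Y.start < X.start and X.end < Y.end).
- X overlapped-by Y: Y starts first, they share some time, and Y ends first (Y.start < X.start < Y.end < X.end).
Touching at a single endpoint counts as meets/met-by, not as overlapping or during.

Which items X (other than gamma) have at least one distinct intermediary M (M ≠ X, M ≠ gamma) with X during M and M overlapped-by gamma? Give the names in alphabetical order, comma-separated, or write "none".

Target gamma = [14:05, 16:35].
Intermediaries M with M overlapped-by gamma: epsilon.
Via epsilon — items with X during epsilon: beta, eta.
Union: beta, eta.

beta, eta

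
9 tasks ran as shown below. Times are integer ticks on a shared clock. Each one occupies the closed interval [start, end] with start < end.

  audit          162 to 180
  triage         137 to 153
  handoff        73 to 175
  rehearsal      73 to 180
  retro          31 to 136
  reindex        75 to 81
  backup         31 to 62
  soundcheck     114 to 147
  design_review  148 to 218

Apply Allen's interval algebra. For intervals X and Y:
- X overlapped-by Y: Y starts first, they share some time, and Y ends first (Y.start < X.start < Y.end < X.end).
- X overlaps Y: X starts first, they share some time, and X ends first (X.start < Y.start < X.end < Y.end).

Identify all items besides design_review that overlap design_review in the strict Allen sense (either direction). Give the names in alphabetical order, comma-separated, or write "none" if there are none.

handoff, rehearsal, triage

Target design_review = [148, 218].
audit [162, 180] → during → no.
backup [31, 62] → before → no.
handoff [73, 175] → overlaps → yes.
rehearsal [73, 180] → overlaps → yes.
reindex [75, 81] → before → no.
retro [31, 136] → before → no.
soundcheck [114, 147] → before → no.
triage [137, 153] → overlaps → yes.
Result: handoff, rehearsal, triage.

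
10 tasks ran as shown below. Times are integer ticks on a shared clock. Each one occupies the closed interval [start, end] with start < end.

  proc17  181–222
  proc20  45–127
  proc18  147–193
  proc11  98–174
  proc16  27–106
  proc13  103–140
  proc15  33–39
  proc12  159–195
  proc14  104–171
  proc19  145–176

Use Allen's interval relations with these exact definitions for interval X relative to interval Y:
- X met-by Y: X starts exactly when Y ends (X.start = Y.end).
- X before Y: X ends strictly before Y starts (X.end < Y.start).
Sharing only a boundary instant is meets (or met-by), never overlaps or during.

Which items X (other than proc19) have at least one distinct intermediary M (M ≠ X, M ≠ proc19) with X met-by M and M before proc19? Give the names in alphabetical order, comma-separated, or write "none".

none

Target proc19 = [145, 176].
Intermediaries M with M before proc19: proc13, proc15, proc16, proc20.
Via proc13 — items with X met-by proc13: none.
Via proc15 — items with X met-by proc15: none.
Via proc16 — items with X met-by proc16: none.
Via proc20 — items with X met-by proc20: none.
Union: none.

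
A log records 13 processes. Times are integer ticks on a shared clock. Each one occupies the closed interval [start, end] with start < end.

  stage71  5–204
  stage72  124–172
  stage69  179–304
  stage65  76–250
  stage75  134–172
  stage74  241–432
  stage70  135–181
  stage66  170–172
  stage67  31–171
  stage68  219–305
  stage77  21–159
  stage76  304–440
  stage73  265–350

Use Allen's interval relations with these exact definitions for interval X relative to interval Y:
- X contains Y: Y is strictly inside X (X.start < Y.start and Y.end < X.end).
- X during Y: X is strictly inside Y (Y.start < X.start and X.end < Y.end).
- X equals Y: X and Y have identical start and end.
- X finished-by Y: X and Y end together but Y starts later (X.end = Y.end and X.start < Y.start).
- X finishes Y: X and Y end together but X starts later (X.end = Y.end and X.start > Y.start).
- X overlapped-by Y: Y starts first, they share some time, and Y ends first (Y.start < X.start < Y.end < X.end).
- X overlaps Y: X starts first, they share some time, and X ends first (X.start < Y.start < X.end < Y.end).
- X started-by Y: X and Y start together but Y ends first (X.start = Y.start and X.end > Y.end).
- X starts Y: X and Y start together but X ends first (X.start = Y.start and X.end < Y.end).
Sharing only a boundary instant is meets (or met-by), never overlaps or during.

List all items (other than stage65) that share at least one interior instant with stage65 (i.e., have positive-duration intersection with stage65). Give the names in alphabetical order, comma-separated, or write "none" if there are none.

stage66, stage67, stage68, stage69, stage70, stage71, stage72, stage74, stage75, stage77

Target stage65 = [76, 250].
stage66 [170, 172] → during → yes.
stage67 [31, 171] → overlaps → yes.
stage68 [219, 305] → overlapped-by → yes.
stage69 [179, 304] → overlapped-by → yes.
stage70 [135, 181] → during → yes.
stage71 [5, 204] → overlaps → yes.
stage72 [124, 172] → during → yes.
stage73 [265, 350] → after → no.
stage74 [241, 432] → overlapped-by → yes.
stage75 [134, 172] → during → yes.
stage76 [304, 440] → after → no.
stage77 [21, 159] → overlaps → yes.
Result: stage66, stage67, stage68, stage69, stage70, stage71, stage72, stage74, stage75, stage77.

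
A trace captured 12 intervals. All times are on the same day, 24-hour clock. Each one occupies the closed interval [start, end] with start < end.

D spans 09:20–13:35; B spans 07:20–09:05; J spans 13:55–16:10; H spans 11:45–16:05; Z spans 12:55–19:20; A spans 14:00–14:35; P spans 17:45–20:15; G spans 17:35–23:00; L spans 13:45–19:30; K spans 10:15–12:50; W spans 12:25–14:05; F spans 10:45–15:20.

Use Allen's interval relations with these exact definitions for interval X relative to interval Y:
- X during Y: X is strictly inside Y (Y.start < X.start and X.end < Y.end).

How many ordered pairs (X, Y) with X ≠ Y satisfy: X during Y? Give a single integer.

Checking all 132 ordered pairs for relation 'during'; matching pairs in alphabetical order:
(A, F): A during F ✓
(A, H): A during H ✓
(A, J): A during J ✓
(A, L): A during L ✓
(A, Z): A during Z ✓
(J, L): J during L ✓
(J, Z): J during Z ✓
(K, D): K during D ✓
(P, G): P during G ✓
(W, F): W during F ✓
(W, H): W during H ✓
Count: 11.

11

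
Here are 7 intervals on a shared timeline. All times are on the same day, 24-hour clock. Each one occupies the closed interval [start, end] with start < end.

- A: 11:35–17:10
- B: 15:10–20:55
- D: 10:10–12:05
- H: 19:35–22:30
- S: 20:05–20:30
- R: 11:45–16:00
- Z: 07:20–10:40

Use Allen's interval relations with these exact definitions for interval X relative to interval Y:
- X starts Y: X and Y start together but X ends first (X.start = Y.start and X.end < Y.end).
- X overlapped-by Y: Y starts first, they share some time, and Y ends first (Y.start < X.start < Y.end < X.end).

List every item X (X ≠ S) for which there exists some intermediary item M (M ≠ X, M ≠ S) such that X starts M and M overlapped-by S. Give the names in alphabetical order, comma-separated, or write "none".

Target S = [20:05, 20:30].
Intermediaries M with M overlapped-by S: none.
Union: none.

none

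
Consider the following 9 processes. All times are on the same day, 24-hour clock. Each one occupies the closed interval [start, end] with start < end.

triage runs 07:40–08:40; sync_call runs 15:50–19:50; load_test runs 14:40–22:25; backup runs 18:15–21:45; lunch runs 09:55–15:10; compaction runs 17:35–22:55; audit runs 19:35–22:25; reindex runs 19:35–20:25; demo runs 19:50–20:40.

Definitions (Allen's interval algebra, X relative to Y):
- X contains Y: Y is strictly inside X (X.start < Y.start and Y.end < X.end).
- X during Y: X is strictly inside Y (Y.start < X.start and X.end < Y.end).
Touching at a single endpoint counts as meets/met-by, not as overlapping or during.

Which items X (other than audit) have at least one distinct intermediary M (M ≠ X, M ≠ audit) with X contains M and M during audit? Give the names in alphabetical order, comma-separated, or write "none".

backup, compaction, load_test

Target audit = [19:35, 22:25].
Intermediaries M with M during audit: demo.
Via demo — items with X contains demo: backup, compaction, load_test.
Union: backup, compaction, load_test.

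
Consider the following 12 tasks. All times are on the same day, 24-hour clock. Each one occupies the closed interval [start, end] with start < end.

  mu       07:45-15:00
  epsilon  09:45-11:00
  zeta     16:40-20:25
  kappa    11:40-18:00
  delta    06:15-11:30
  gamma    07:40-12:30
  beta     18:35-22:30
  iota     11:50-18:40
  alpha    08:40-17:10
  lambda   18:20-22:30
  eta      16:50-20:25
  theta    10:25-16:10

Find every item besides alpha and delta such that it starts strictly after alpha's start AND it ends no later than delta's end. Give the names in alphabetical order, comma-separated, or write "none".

Conditions: its start is strictly after alpha's start (X.start > 08:40) AND its end is no later than delta's end (X.end <= 11:30).
beta: start 18:35 > 08:40? ✓; end 22:30 <= 11:30? ✗ → no.
epsilon: start 09:45 > 08:40? ✓; end 11:00 <= 11:30? ✓ → yes.
eta: start 16:50 > 08:40? ✓; end 20:25 <= 11:30? ✗ → no.
gamma: start 07:40 > 08:40? ✗; end 12:30 <= 11:30? ✗ → no.
iota: start 11:50 > 08:40? ✓; end 18:40 <= 11:30? ✗ → no.
kappa: start 11:40 > 08:40? ✓; end 18:00 <= 11:30? ✗ → no.
lambda: start 18:20 > 08:40? ✓; end 22:30 <= 11:30? ✗ → no.
mu: start 07:45 > 08:40? ✗; end 15:00 <= 11:30? ✗ → no.
theta: start 10:25 > 08:40? ✓; end 16:10 <= 11:30? ✗ → no.
zeta: start 16:40 > 08:40? ✓; end 20:25 <= 11:30? ✗ → no.
Result: epsilon.

epsilon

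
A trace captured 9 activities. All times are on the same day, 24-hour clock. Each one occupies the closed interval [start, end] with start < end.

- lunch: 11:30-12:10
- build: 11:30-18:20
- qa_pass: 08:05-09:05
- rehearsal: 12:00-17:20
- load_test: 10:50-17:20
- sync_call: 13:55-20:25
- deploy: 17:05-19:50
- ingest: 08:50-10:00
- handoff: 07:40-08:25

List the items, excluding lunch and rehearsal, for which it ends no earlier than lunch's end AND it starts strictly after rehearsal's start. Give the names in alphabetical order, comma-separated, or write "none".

Conditions: its end is no earlier than lunch's end (X.end >= 12:10) AND its start is strictly after rehearsal's start (X.start > 12:00).
build: end 18:20 >= 12:10? ✓; start 11:30 > 12:00? ✗ → no.
deploy: end 19:50 >= 12:10? ✓; start 17:05 > 12:00? ✓ → yes.
handoff: end 08:25 >= 12:10? ✗; start 07:40 > 12:00? ✗ → no.
ingest: end 10:00 >= 12:10? ✗; start 08:50 > 12:00? ✗ → no.
load_test: end 17:20 >= 12:10? ✓; start 10:50 > 12:00? ✗ → no.
qa_pass: end 09:05 >= 12:10? ✗; start 08:05 > 12:00? ✗ → no.
sync_call: end 20:25 >= 12:10? ✓; start 13:55 > 12:00? ✓ → yes.
Result: deploy, sync_call.

deploy, sync_call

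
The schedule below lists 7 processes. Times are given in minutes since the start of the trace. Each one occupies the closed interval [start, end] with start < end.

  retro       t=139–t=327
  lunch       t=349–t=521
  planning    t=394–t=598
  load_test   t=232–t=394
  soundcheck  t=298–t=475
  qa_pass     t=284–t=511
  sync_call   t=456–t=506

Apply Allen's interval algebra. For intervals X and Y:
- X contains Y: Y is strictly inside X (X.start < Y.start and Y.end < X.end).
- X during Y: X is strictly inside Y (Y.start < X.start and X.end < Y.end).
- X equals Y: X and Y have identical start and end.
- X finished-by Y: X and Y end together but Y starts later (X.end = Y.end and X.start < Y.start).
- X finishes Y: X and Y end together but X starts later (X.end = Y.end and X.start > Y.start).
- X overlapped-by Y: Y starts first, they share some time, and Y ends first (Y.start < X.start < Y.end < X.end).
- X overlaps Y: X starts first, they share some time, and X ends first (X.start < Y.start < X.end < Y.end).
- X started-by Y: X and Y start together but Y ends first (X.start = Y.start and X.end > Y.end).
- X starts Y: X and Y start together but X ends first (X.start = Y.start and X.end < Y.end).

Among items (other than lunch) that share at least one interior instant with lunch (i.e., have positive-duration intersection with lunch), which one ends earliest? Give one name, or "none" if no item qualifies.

Target lunch = [t=349, t=521].
load_test [t=232, t=394] → overlaps → candidate.
planning [t=394, t=598] → overlapped-by → candidate.
qa_pass [t=284, t=511] → overlaps → candidate.
retro [t=139, t=327] → before → excluded.
soundcheck [t=298, t=475] → overlaps → candidate.
sync_call [t=456, t=506] → during → candidate.
Among candidates, earliest end is t=394 → load_test.

load_test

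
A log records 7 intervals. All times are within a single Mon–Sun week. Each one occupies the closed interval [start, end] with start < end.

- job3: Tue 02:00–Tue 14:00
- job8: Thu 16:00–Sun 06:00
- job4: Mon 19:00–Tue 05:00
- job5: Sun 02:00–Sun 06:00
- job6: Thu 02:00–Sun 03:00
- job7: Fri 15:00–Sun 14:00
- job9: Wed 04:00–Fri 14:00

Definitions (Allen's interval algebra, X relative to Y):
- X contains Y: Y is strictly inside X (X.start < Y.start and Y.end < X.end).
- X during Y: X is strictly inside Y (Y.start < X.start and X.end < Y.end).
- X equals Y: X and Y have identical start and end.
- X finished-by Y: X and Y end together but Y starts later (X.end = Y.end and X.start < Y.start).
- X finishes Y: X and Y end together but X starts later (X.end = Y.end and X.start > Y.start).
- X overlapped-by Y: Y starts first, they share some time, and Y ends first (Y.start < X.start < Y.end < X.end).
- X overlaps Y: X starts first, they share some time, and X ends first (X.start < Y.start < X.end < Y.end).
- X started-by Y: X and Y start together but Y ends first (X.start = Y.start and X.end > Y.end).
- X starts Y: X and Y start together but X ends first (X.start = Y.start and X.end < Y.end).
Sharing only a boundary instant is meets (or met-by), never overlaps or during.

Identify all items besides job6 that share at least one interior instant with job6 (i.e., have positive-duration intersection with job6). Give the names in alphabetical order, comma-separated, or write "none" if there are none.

Target job6 = [Thu 02:00, Sun 03:00].
job3 [Tue 02:00, Tue 14:00] → before → no.
job4 [Mon 19:00, Tue 05:00] → before → no.
job5 [Sun 02:00, Sun 06:00] → overlapped-by → yes.
job7 [Fri 15:00, Sun 14:00] → overlapped-by → yes.
job8 [Thu 16:00, Sun 06:00] → overlapped-by → yes.
job9 [Wed 04:00, Fri 14:00] → overlaps → yes.
Result: job5, job7, job8, job9.

job5, job7, job8, job9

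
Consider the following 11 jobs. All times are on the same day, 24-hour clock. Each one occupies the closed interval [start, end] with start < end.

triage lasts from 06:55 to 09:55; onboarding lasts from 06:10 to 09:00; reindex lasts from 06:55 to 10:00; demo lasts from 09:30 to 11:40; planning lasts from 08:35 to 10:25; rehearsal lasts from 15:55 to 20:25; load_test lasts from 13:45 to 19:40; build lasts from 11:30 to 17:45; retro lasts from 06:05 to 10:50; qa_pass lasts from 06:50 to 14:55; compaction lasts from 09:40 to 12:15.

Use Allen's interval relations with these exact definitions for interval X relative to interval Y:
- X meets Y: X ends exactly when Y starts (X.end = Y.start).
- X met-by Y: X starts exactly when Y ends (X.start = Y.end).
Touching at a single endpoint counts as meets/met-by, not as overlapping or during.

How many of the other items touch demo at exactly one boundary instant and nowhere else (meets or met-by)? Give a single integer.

0

Target demo = [09:30, 11:40].
build [11:30, 17:45] → overlapped-by → no.
compaction [09:40, 12:15] → overlapped-by → no.
load_test [13:45, 19:40] → after → no.
onboarding [06:10, 09:00] → before → no.
planning [08:35, 10:25] → overlaps → no.
qa_pass [06:50, 14:55] → contains → no.
rehearsal [15:55, 20:25] → after → no.
reindex [06:55, 10:00] → overlaps → no.
retro [06:05, 10:50] → overlaps → no.
triage [06:55, 09:55] → overlaps → no.
Total: 0.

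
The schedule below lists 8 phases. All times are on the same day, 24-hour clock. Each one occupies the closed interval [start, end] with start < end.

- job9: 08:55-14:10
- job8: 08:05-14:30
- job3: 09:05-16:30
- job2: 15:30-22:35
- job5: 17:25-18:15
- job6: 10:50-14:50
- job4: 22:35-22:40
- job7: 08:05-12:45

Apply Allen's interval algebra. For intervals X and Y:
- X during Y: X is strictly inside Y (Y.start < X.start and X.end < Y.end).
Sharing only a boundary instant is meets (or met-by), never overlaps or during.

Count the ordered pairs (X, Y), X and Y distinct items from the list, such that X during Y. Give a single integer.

3

Checking all 56 ordered pairs for relation 'during'; matching pairs in alphabetical order:
(job5, job2): job5 during job2 ✓
(job6, job3): job6 during job3 ✓
(job9, job8): job9 during job8 ✓
Count: 3.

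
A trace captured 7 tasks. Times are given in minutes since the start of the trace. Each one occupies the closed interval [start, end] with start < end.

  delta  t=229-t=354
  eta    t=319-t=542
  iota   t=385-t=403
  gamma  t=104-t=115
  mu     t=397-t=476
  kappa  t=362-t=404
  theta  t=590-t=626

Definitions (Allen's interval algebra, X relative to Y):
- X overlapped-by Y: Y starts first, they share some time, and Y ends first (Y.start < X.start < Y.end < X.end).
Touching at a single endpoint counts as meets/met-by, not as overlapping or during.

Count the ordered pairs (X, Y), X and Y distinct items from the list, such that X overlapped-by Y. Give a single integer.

Checking all 42 ordered pairs for relation 'overlapped-by'; matching pairs in alphabetical order:
(eta, delta): eta overlapped-by delta ✓
(mu, iota): mu overlapped-by iota ✓
(mu, kappa): mu overlapped-by kappa ✓
Count: 3.

3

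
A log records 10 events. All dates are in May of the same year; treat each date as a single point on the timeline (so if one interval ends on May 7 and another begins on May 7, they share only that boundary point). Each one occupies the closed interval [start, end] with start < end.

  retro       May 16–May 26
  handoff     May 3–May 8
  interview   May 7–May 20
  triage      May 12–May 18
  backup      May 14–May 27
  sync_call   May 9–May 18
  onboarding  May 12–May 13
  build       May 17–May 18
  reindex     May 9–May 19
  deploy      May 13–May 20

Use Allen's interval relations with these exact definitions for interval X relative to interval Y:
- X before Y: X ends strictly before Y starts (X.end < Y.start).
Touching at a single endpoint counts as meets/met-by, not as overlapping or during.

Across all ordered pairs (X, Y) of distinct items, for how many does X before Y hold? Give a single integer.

Checking all 90 ordered pairs for relation 'before'; matching pairs in alphabetical order:
(handoff, backup): handoff before backup ✓
(handoff, build): handoff before build ✓
(handoff, deploy): handoff before deploy ✓
(handoff, onboarding): handoff before onboarding ✓
(handoff, reindex): handoff before reindex ✓
(handoff, retro): handoff before retro ✓
(handoff, sync_call): handoff before sync_call ✓
(handoff, triage): handoff before triage ✓
(onboarding, backup): onboarding before backup ✓
(onboarding, build): onboarding before build ✓
(onboarding, retro): onboarding before retro ✓
Count: 11.

11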